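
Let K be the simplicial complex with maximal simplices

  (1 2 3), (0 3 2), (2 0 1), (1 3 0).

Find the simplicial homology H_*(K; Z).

Fix the vertex order 0 < 1 < 2 < 3 and write every simplex with vertices in increasing order. Then dim K = 2 and the simplices of K are:

  0-simplices (4): [0], [1], [2], [3]
  1-simplices (6): [0,1], [0,2], [0,3], [1,2], [1,3], [2,3]
  2-simplices (4): [0,1,2], [0,1,3], [0,2,3], [1,2,3]

Hence C_0 ≅ Z^4, C_1 ≅ Z^6, C_2 ≅ Z^4.

The boundary map ∂_1: C_1 → C_0 maps an edge to its endpoints' difference, ∂[p,q] = q − p. For instance
  ∂[1,2] = [2] − [1].
As a 4×6 matrix over Z this has rank 3, with invariant factors (1,1,1).

Boundary ∂_2: C_2 → C_1 sends each 2-simplex [p,q,r] to [q,r] − [p,r] + [p,q]. For instance
  ∂[0,2,3] = [2,3] − [0,3] + [0,2],
  ∂[1,2,3] = [2,3] − [1,3] + [1,2].
The resulting 6×4 matrix has rank 3, and its Smith normal form has invariant factors (1,1,1).

From H_k ≅ ker(∂_k) / im(∂_{k+1}) we obtain:

  H_0: rank C_0 − rank ∂_1 = 4 − 3 = 1, and the invariant factors of ∂_1 are all 1, so H_0 ≅ Z.
  H_1: rank ker ∂_1 − rank ∂_2 = (6 − 3) − 3 = 0, and the invariant factors of ∂_2 are all 1, so H_1 ≅ 0.
  H_2: rank ker ∂_2 − rank ∂_3 = (4 − 3) − 0 = 1, and there is no ∂_3, so H_2 ≅ Z.

H_0 = Z,  H_1 = 0,  H_2 = Z.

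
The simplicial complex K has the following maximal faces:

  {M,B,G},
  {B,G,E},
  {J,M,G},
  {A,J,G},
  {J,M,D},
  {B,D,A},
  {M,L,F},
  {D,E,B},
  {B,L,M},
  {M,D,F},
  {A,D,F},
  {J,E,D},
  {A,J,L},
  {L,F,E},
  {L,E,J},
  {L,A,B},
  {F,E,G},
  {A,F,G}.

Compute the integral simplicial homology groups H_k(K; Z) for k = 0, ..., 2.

Take the total order A < B < D < E < F < G < J < L < M on the vertex set. Then K (dimension 2) consists of the simplices:

  0-simplices (9): A, B, D, E, F, G, J, L, M
  1-simplices (27): AB, AD, AF, AG, AJ, AL, BD, BE, BG, BL, BM, DE, DF, DJ, DM, EF, EG, EJ, EL, FG, FL, FM, GJ, GM, JL, JM, LM
  2-simplices (18): ABD, ABL, ADF, AFG, AGJ, AJL, BDE, BEG, BGM, BLM, DEJ, DFM, DJM, EFG, EFL, EJL, FLM, GJM

Hence C_0 ≅ Z^9, C_1 ≅ Z^27, C_2 ≅ Z^18.

The boundary map ∂_1: C_1 → C_0 sends each edge [p,q] (with p < q) to q − p.
The 9×27 boundary matrix has rank 8 and Smith normal form diag(1,1,1,1,1,1,1,1).

The boundary map ∂_2: C_2 → C_1 acts by ∂[p,q,r] = [q,r] − [p,r] + [p,q]. For instance
  ∂BGM = GM − BM + BG,
  ∂EFL = FL − EL + EF.
This gives a 27×18 integer matrix of rank 17; reducing to Smith normal form yields diagonal entries (1,1,1,1,1,1,1,1,1,1,1,1,1,1,1,1,1).

Now H_k = ker ∂_k / im ∂_{k+1}, so:

  H_0: rank C_0 − rank ∂_1 = 9 − 8 = 1, and the invariant factors of ∂_1 are all 1, so H_0 = Z.
  H_1: rank ker ∂_1 − rank ∂_2 = (27 − 8) − 17 = 2, and the invariant factors of ∂_2 are all 1, so H_1 = Z^2.
  H_2: rank ker ∂_2 − rank ∂_3 = (18 − 17) − 0 = 1, and there is no ∂_3, so H_2 = Z.

H_0 ≅ Z,  H_1 ≅ Z^2,  H_2 ≅ Z.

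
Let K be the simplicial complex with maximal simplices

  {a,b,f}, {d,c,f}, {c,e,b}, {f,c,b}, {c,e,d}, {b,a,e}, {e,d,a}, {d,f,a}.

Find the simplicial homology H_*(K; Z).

We work with the vertex ordering a < b < c < d < e < f. The simplices of K, each written with vertices in increasing order, are:

  0-simplices (6): a, b, c, d, e, f
  1-simplices (12): ab, ad, ae, af, bc, be, bf, cd, ce, cf, de, df
  2-simplices (8): abe, abf, ade, adf, bce, bcf, cde, cdf

giving chain groups C_0 ≅ Z^6, C_1 ≅ Z^12, C_2 ≅ Z^8.

Boundary ∂_1: C_1 → C_0 sends each edge [p,q] (with p < q) to q − p. For instance
  ∂ad = d − a.
This gives a 6×12 integer matrix of rank 5; reducing to Smith normal form yields diagonal entries (1,1,1,1,1).

Boundary ∂_2: C_2 → C_1 acts by ∂[p,q,r] = [q,r] − [p,r] + [p,q]. For instance
  ∂bcf = cf − bf + bc,
  ∂ade = de − ae + ad.
The resulting 12×8 matrix has rank 7, and its Smith normal form has invariant factors (1,1,1,1,1,1,1).

From H_k ≅ ker(∂_k) / im(∂_{k+1}) we obtain:

  H_0: rank C_0 − rank ∂_1 = 6 − 5 = 1, and the invariant factors of ∂_1 are all 1, so H_0 ≅ Z.
  H_1: rank ker ∂_1 − rank ∂_2 = (12 − 5) − 7 = 0, and the invariant factors of ∂_2 are all 1, so H_1 ≅ 0.
  H_2: rank ker ∂_2 − rank ∂_3 = (8 − 7) − 0 = 1, and there is no ∂_3, so H_2 ≅ Z.

As a check, the Euler characteristic is 6 − 12 + 8 = 2, which agrees with 1 − 0 + 1 = 2.

H_0 = Z,  H_1 = 0,  H_2 = Z.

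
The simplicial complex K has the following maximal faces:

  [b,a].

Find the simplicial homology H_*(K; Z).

H_0 = Z,  H_1 = 0.

We work with the vertex ordering a < b. The simplices of K, each written with vertices in increasing order, are:

  0-simplices (2): a, b
  1-simplices (1): ab

so the chain groups are C_0 ≅ Z^2, C_1 ≅ Z^1.

∂_1: C_1 → C_0 is given by ∂[p,q] = [q] − [p]. For instance
  ∂ab = b − a.
As a 2×1 matrix over Z this has rank 1, with invariant factors (1).

Reading off H_k = ker ∂_k / im ∂_{k+1}:

  H_0: rank C_0 − rank ∂_1 = 2 − 1 = 1, and the invariant factors of ∂_1 are all 1, so H_0 = Z.
  H_1: rank ker ∂_1 − rank ∂_2 = (1 − 1) − 0 = 0, and there is no ∂_2, so H_1 = 0.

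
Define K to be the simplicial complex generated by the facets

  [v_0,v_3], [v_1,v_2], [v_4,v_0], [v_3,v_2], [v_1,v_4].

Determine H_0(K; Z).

We work with the vertex ordering v_0 < v_1 < v_2 < v_3 < v_4. The simplices of K, each written with vertices in increasing order, are:

  0-simplices (5): [v_0], [v_1], [v_2], [v_3], [v_4]
  1-simplices (5): [v_0,v_3], [v_0,v_4], [v_1,v_2], [v_1,v_4], [v_2,v_3]

so the chain groups are C_0 ≅ Z^5, C_1 ≅ Z^5.

Boundary ∂_1: C_1 → C_0 maps an edge to its endpoints' difference, ∂[p,q] = q − p. For instance
  ∂[v_1,v_2] = [v_2] − [v_1].
The resulting 5×5 matrix has rank 4, and its Smith normal form has invariant factors (1,1,1,1).

Reading off H_k = ker ∂_k / im ∂_{k+1}:

  H_0: rank C_0 − rank ∂_1 = 5 − 4 = 1, and the invariant factors of ∂_1 are all 1, so H_0 ≅ Z.

(K is a triangulation of the circle S^1.)

H_0 ≅ Z.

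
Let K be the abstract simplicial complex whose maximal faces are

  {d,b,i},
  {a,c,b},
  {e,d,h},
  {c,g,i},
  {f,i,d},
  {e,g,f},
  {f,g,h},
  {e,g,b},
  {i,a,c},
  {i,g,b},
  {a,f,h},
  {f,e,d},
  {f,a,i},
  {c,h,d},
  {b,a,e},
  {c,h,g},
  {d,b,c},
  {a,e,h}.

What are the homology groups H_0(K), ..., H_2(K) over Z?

H_0 ≅ Z,  H_1 ≅ Z ⊕ Z_2,  H_2 = 0.

K has 9 vertices, 27 edges, 18 triangles.
rank ∂_0 = 0, rank ∂_1 = 8 ⇒ b_0 = 9 − 0 − 8 = 1; all invariant factors of ∂_1 are 1 so no torsion. So H_0 ≅ Z.
rank ∂_1 = 8, rank ∂_2 = 18 ⇒ b_1 = 27 − 8 − 18 = 1; ∂_2 has invariant factor(s) [2] giving torsion. So H_1 ≅ Z ⊕ Z_2.
rank ∂_2 = 18, rank ∂_3 = 0 ⇒ b_2 = 18 − 18 − 0 = 0. So H_2 ≅ 0.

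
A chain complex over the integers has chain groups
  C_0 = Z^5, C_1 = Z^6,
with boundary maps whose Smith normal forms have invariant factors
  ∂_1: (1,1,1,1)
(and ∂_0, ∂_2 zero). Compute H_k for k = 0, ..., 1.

H_0 = Z,  H_1 = Z^2.

H_0: b_0 = 5 − 0 − 4 = 1; torsion from ∂_1 factors > 1: none. So H_0 = Z.
H_1: b_1 = 6 − 4 − 0 = 2; torsion from ∂_2 factors > 1: none. So H_1 = Z^2.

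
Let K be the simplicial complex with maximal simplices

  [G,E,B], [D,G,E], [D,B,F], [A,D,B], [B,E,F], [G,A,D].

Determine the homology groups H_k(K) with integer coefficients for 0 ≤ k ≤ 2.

H_0 ≅ Z,  H_1 ≅ Z,  H_2 = 0.

Order the vertices as A < B < D < E < F < G. Listing each simplex with vertices in this order, K has dimension 2 with simplices:

  0-simplices (6): A, B, D, E, F, G
  1-simplices (12): AB, AD, AG, BD, BE, BF, BG, DE, DF, DG, EF, EG
  2-simplices (6): ABD, ADG, BDF, BEF, BEG, DEG

giving chain groups C_0 ≅ Z^6, C_1 ≅ Z^12, C_2 ≅ Z^6.

The boundary map ∂_1: C_1 → C_0 sends each edge [p,q] (with p < q) to q − p. For instance
  ∂EG = G − E.
As a 6×12 matrix over Z this has rank 5, with invariant factors (1,1,1,1,1).

Boundary ∂_2: C_2 → C_1 sends each 2-simplex [p,q,r] to [q,r] − [p,r] + [p,q]. For instance
  ∂ABD = BD − AD + AB,
  ∂BEG = EG − BG + BE.
The 12×6 boundary matrix has rank 6 and Smith normal form diag(1,1,1,1,1,1).

Now H_k = ker ∂_k / im ∂_{k+1}, so:

  H_0: rank C_0 − rank ∂_1 = 6 − 5 = 1, and the invariant factors of ∂_1 are all 1, so H_0 ≅ Z.
  H_1: rank ker ∂_1 − rank ∂_2 = (12 − 5) − 6 = 1, and the invariant factors of ∂_2 are all 1, so H_1 ≅ Z.
  H_2: rank ker ∂_2 − rank ∂_3 = (6 − 6) − 0 = 0, and there is no ∂_3, so H_2 ≅ 0.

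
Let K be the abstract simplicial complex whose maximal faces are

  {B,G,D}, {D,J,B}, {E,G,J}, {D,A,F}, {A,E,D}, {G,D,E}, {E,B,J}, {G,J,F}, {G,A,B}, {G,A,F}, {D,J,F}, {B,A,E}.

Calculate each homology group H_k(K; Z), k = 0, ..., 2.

H_0 ≅ Z,  H_1 ≅ Z/2Z,  H_2 = 0.

Take the total order A < B < D < E < F < G < J on the vertex set. Then K (dimension 2) consists of the simplices:

  0-simplices (7): A, B, D, E, F, G, J
  1-simplices (18): AB, AD, AE, AF, AG, BD, BE, BG, BJ, DE, DF, DG, DJ, EG, EJ, FG, FJ, GJ
  2-simplices (12): ABE, ABG, ADE, ADF, AFG, BDG, BDJ, BEJ, DEG, DFJ, EGJ, FGJ

Hence C_0 ≅ Z^7, C_1 ≅ Z^18, C_2 ≅ Z^12.

∂_1: C_1 → C_0 is given by ∂[p,q] = [q] − [p].
The 7×18 boundary matrix has rank 6 and Smith normal form diag(1,1,1,1,1,1).

∂_2: C_2 → C_1 sends each 2-simplex [p,q,r] to [q,r] − [p,r] + [p,q]. For instance
  ∂BDJ = DJ − BJ + BD,
  ∂ABE = BE − AE + AB.
The 18×12 boundary matrix has rank 12 and Smith normal form diag(1,1,1,1,1,1,1,1,1,1,1,2).

Reading off H_k = ker ∂_k / im ∂_{k+1}:

  H_0: rank C_0 − rank ∂_1 = 7 − 6 = 1, and the invariant factors of ∂_1 are all 1, so H_0 = Z.
  H_1: rank ker ∂_1 − rank ∂_2 = (18 − 6) − 12 = 0, and ∂_2 has invariant factor 2 > 1, so H_1 = Z/2Z.
  H_2: rank ker ∂_2 − rank ∂_3 = (12 − 12) − 0 = 0, and there is no ∂_3, so H_2 = 0.

As a check, the Euler characteristic is 7 − 18 + 12 = 1, which agrees with 1 − 0 + 0 = 1.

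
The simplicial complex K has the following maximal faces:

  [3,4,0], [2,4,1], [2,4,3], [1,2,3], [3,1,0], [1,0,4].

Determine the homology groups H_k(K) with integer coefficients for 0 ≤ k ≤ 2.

H_0 ≅ Z,  H_1 = 0,  H_2 ≅ Z.

Fix the vertex order 0 < 1 < 2 < 3 < 4 and write every simplex with vertices in increasing order. Then dim K = 2 and the simplices of K are:

  0-simplices (5): [0], [1], [2], [3], [4]
  1-simplices (9): [0,1], [0,3], [0,4], [1,2], [1,3], [1,4], [2,3], [2,4], [3,4]
  2-simplices (6): [0,1,3], [0,1,4], [0,3,4], [1,2,3], [1,2,4], [2,3,4]

so the chain groups are C_0 ≅ Z^5, C_1 ≅ Z^9, C_2 ≅ Z^6.

∂_1: C_1 → C_0 sends each edge [p,q] (with p < q) to q − p. For instance
  ∂[2,3] = [3] − [2].
This gives a 5×9 integer matrix of rank 4; reducing to Smith normal form yields diagonal entries (1,1,1,1).

The boundary map ∂_2: C_2 → C_1 maps a triangle to the signed sum of its edges. For instance
  ∂[2,3,4] = [3,4] − [2,4] + [2,3],
  ∂[1,2,4] = [2,4] − [1,4] + [1,2].
This gives a 9×6 integer matrix of rank 5; reducing to Smith normal form yields diagonal entries (1,1,1,1,1).

Now H_k = ker ∂_k / im ∂_{k+1}, so:

  H_0: rank C_0 − rank ∂_1 = 5 − 4 = 1, and the invariant factors of ∂_1 are all 1, so H_0 = Z.
  H_1: rank ker ∂_1 − rank ∂_2 = (9 − 4) − 5 = 0, and the invariant factors of ∂_2 are all 1, so H_1 = 0.
  H_2: rank ker ∂_2 − rank ∂_3 = (6 − 5) − 0 = 1, and there is no ∂_3, so H_2 = Z.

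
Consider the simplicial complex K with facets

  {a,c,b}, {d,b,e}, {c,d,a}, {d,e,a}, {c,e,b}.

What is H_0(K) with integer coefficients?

H_0 = Z.

Take the total order a < b < c < d < e on the vertex set. Then K (dimension 2) consists of the simplices:

  0-simplices (5): a, b, c, d, e
  1-simplices (10): ab, ac, ad, ae, bc, bd, be, cd, ce, de
  2-simplices (5): abc, acd, ade, bce, bde

Hence C_0 ≅ Z^5, C_1 ≅ Z^10, C_2 ≅ Z^5.

Boundary ∂_1: C_1 → C_0 maps an edge to its endpoints' difference, ∂[p,q] = q − p. For instance
  ∂bc = c − b.
The resulting 5×10 matrix has rank 4, and its Smith normal form has invariant factors (1,1,1,1).

The boundary map ∂_2: C_2 → C_1 sends each 2-simplex [p,q,r] to [q,r] − [p,r] + [p,q]. For instance
  ∂bce = ce − be + bc,
  ∂ade = de − ae + ad.
The resulting 10×5 matrix has rank 5, and its Smith normal form has invariant factors (1,1,1,1,1).

Now H_k = ker ∂_k / im ∂_{k+1}, so:

  H_0: rank C_0 − rank ∂_1 = 5 − 4 = 1, and the invariant factors of ∂_1 are all 1, so H_0 ≅ Z.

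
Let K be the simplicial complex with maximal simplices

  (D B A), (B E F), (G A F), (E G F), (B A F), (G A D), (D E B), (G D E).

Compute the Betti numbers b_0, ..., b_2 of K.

K has 6 vertices, 12 edges, 8 triangles.
rank ∂_0 = 0, rank ∂_1 = 5 ⇒ b_0 = 6 − 0 − 5 = 1; all invariant factors of ∂_1 are 1 so no torsion. So H_0 ≅ Z.
rank ∂_1 = 5, rank ∂_2 = 7 ⇒ b_1 = 12 − 5 − 7 = 0; all invariant factors of ∂_2 are 1 so no torsion. So H_1 ≅ 0.
rank ∂_2 = 7, rank ∂_3 = 0 ⇒ b_2 = 8 − 7 − 0 = 1. So H_2 ≅ Z.

b_0 = 1, b_1 = 0, b_2 = 1.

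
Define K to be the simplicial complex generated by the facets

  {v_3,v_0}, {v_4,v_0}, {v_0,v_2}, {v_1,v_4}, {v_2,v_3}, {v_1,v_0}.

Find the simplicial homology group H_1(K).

Fix the vertex order v_0 < v_1 < v_2 < v_3 < v_4 and write every simplex with vertices in increasing order. Then dim K = 1 and the simplices of K are:

  0-simplices (5): [v_0], [v_1], [v_2], [v_3], [v_4]
  1-simplices (6): [v_0,v_1], [v_0,v_2], [v_0,v_3], [v_0,v_4], [v_1,v_4], [v_2,v_3]

Hence C_0 ≅ Z^5, C_1 ≅ Z^6.

∂_1: C_1 → C_0 sends each edge [p,q] (with p < q) to q − p. For instance
  ∂[v_0,v_4] = [v_4] − [v_0].
The 5×6 boundary matrix has rank 4 and Smith normal form diag(1,1,1,1).

Reading off H_k = ker ∂_k / im ∂_{k+1}:

  H_1: rank ker ∂_1 − rank ∂_2 = (6 − 4) − 0 = 2, and there is no ∂_2, so H_1 ≅ Z^2.

(K is a triangulation of a wedge of 2 circles.)

H_1 ≅ Z^2.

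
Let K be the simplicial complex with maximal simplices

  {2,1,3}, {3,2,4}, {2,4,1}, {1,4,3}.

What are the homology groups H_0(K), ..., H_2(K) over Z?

Take the total order 1 < 2 < 3 < 4 on the vertex set. Then K (dimension 2) consists of the simplices:

  0-simplices (4): [1], [2], [3], [4]
  1-simplices (6): [1,2], [1,3], [1,4], [2,3], [2,4], [3,4]
  2-simplices (4): [1,2,3], [1,2,4], [1,3,4], [2,3,4]

giving chain groups C_0 ≅ Z^4, C_1 ≅ Z^6, C_2 ≅ Z^4.

∂_1: C_1 → C_0 sends each edge [p,q] (with p < q) to q − p.
The 4×6 boundary matrix has rank 3 and Smith normal form diag(1,1,1).

The boundary map ∂_2: C_2 → C_1 sends each 2-simplex [p,q,r] to [q,r] − [p,r] + [p,q]. For instance
  ∂[2,3,4] = [3,4] − [2,4] + [2,3],
  ∂[1,3,4] = [3,4] − [1,4] + [1,3].
As a 6×4 matrix over Z this has rank 3, with invariant factors (1,1,1).

Computing H_k = (kernel of ∂_k) / (image of ∂_{k+1}):

  H_0: rank C_0 − rank ∂_1 = 4 − 3 = 1, and the invariant factors of ∂_1 are all 1, so H_0 ≅ Z.
  H_1: rank ker ∂_1 − rank ∂_2 = (6 − 3) − 3 = 0, and the invariant factors of ∂_2 are all 1, so H_1 ≅ 0.
  H_2: rank ker ∂_2 − rank ∂_3 = (4 − 3) − 0 = 1, and there is no ∂_3, so H_2 ≅ Z.

(K is a triangulation of the 2-sphere S^2.)

H_0 ≅ Z,  H_1 = 0,  H_2 ≅ Z.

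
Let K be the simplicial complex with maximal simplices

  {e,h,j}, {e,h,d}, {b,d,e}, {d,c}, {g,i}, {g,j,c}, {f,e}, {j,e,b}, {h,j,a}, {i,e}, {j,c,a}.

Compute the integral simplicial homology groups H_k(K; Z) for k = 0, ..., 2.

H_0 = Z,  H_1 = Z^2,  H_2 = 0.

K has 10 vertices, 18 edges, 7 triangles.
rank ∂_0 = 0, rank ∂_1 = 9 ⇒ b_0 = 10 − 0 − 9 = 1; all invariant factors of ∂_1 are 1 so no torsion. So H_0 ≅ Z.
rank ∂_1 = 9, rank ∂_2 = 7 ⇒ b_1 = 18 − 9 − 7 = 2; all invariant factors of ∂_2 are 1 so no torsion. So H_1 ≅ Z^2.
rank ∂_2 = 7, rank ∂_3 = 0 ⇒ b_2 = 7 − 7 − 0 = 0. So H_2 ≅ 0.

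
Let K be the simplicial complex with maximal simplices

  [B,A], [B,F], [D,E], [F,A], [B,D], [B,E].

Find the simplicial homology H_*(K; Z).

H_0 ≅ Z,  H_1 ≅ Z^2.

Order the vertices as A < B < D < E < F. Listing each simplex with vertices in this order, K has dimension 1 with simplices:

  0-simplices (5): A, B, D, E, F
  1-simplices (6): AB, AF, BD, BE, BF, DE

giving chain groups C_0 ≅ Z^5, C_1 ≅ Z^6.

∂_1: C_1 → C_0 is given by ∂[p,q] = [q] − [p].
This gives a 5×6 integer matrix of rank 4; reducing to Smith normal form yields diagonal entries (1,1,1,1).

Now H_k = ker ∂_k / im ∂_{k+1}, so:

  H_0: rank C_0 − rank ∂_1 = 5 − 4 = 1, and the invariant factors of ∂_1 are all 1, so H_0 ≅ Z.
  H_1: rank ker ∂_1 − rank ∂_2 = (6 − 4) − 0 = 2, and there is no ∂_2, so H_1 ≅ Z^2.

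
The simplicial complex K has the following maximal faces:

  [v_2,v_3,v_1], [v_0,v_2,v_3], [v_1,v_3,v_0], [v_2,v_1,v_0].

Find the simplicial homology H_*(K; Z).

We work with the vertex ordering v_0 < v_1 < v_2 < v_3. The simplices of K, each written with vertices in increasing order, are:

  0-simplices (4): [v_0], [v_1], [v_2], [v_3]
  1-simplices (6): [v_0,v_1], [v_0,v_2], [v_0,v_3], [v_1,v_2], [v_1,v_3], [v_2,v_3]
  2-simplices (4): [v_0,v_1,v_2], [v_0,v_1,v_3], [v_0,v_2,v_3], [v_1,v_2,v_3]

Hence C_0 ≅ Z^4, C_1 ≅ Z^6, C_2 ≅ Z^4.

The boundary map ∂_1: C_1 → C_0 sends each edge [p,q] (with p < q) to q − p.
The resulting 4×6 matrix has rank 3, and its Smith normal form has invariant factors (1,1,1).

∂_2: C_2 → C_1 acts by ∂[p,q,r] = [q,r] − [p,r] + [p,q]. For instance
  ∂[v_1,v_2,v_3] = [v_2,v_3] − [v_1,v_3] + [v_1,v_2],
  ∂[v_0,v_2,v_3] = [v_2,v_3] − [v_0,v_3] + [v_0,v_2].
The 6×4 boundary matrix has rank 3 and Smith normal form diag(1,1,1).

Reading off H_k = ker ∂_k / im ∂_{k+1}:

  H_0: rank C_0 − rank ∂_1 = 4 − 3 = 1, and the invariant factors of ∂_1 are all 1, so H_0 ≅ Z.
  H_1: rank ker ∂_1 − rank ∂_2 = (6 − 3) − 3 = 0, and the invariant factors of ∂_2 are all 1, so H_1 ≅ 0.
  H_2: rank ker ∂_2 − rank ∂_3 = (4 − 3) − 0 = 1, and there is no ∂_3, so H_2 ≅ Z.

H_0 = Z,  H_1 = 0,  H_2 = Z.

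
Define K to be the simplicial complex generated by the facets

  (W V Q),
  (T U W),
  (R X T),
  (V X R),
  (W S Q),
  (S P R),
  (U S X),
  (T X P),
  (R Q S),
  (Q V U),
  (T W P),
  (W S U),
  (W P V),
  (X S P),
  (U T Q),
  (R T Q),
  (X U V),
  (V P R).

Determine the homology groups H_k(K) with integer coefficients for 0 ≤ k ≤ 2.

H_0 ≅ Z,  H_1 ≅ Z ⊕ Z/2,  H_2 = 0.

Fix the vertex order P < Q < R < S < T < U < V < W < X and write every simplex with vertices in increasing order. Then dim K = 2 and the simplices of K are:

  0-simplices (9): P, Q, R, S, T, U, V, W, X
  1-simplices (27): PR, PS, PT, PV, PW, PX, QR, QS, QT, QU, QV, QW, RS, RT, RV, RX, SU, SW, SX, TU, TW, TX, UV, UW, UX, VW, VX
  2-simplices (18): PRS, PRV, PSX, PTW, PTX, PVW, QRS, QRT, QSW, QTU, QUV, QVW, RTX, RVX, SUW, SUX, TUW, UVX

so the chain groups are C_0 ≅ Z^9, C_1 ≅ Z^27, C_2 ≅ Z^18.

Boundary ∂_1: C_1 → C_0 sends each edge [p,q] (with p < q) to q − p. For instance
  ∂QT = T − Q.
As a 9×27 matrix over Z this has rank 8, with invariant factors (1,1,1,1,1,1,1,1).

The boundary map ∂_2: C_2 → C_1 acts by ∂[p,q,r] = [q,r] − [p,r] + [p,q]. For instance
  ∂RTX = TX − RX + RT,
  ∂PTX = TX − PX + PT.
This gives a 27×18 integer matrix of rank 18; reducing to Smith normal form yields diagonal entries (1,1,1,1,1,1,1,1,1,1,1,1,1,1,1,1,1,2).

From H_k ≅ ker(∂_k) / im(∂_{k+1}) we obtain:

  H_0: rank C_0 − rank ∂_1 = 9 − 8 = 1, and the invariant factors of ∂_1 are all 1, so H_0 ≅ Z.
  H_1: rank ker ∂_1 − rank ∂_2 = (27 − 8) − 18 = 1, and ∂_2 has invariant factor 2 > 1, so H_1 ≅ Z ⊕ Z/2.
  H_2: rank ker ∂_2 − rank ∂_3 = (18 − 18) − 0 = 0, and there is no ∂_3, so H_2 ≅ 0.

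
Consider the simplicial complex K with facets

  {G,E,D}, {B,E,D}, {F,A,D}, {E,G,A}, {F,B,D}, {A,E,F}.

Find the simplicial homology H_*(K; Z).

K has 6 vertices, 12 edges, 6 triangles.
rank ∂_0 = 0, rank ∂_1 = 5 ⇒ b_0 = 6 − 0 − 5 = 1; all invariant factors of ∂_1 are 1 so no torsion. So H_0 = Z.
rank ∂_1 = 5, rank ∂_2 = 6 ⇒ b_1 = 12 − 5 − 6 = 1; all invariant factors of ∂_2 are 1 so no torsion. So H_1 = Z.
rank ∂_2 = 6, rank ∂_3 = 0 ⇒ b_2 = 6 − 6 − 0 = 0. So H_2 = 0.

H_0 ≅ Z,  H_1 ≅ Z,  H_2 = 0.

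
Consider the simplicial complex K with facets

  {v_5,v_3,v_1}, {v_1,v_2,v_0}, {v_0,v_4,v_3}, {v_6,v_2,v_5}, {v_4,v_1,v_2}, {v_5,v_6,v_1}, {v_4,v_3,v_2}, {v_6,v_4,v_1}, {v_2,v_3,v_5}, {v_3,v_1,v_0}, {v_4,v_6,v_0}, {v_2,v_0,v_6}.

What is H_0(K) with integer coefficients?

K has 7 vertices, 18 edges, 12 triangles.
rank ∂_0 = 0, rank ∂_1 = 6 ⇒ b_0 = 7 − 0 − 6 = 1; all invariant factors of ∂_1 are 1 so no torsion. So H_0 ≅ Z.

H_0 ≅ Z.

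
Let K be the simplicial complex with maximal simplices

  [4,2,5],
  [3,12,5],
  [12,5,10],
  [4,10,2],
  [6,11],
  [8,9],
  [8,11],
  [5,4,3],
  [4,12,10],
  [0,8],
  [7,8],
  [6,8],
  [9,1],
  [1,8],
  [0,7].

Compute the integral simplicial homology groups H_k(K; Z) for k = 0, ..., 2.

H_0 ≅ Z^2,  H_1 ≅ Z^4,  H_2 = 0.

Fix the vertex order 0 < 1 < 2 < 3 < 4 < 5 < 6 < 7 < 8 < 9 < 10 < 11 < 12 and write every simplex with vertices in increasing order. Then dim K = 2 and the simplices of K are:

  0-simplices (13): [0], [1], [2], [3], [4], [5], [6], [7], [8], [9], [10], [11], [12]
  1-simplices (21): [0,7], [0,8], [1,8], [1,9], [2,4], [2,5], [2,10], [3,4], [3,5], [3,12], [4,5], [4,10], [4,12], [5,10], [5,12], [6,8], [6,11], [7,8], [8,9], [8,11], [10,12]
  2-simplices (6): [2,4,5], [2,4,10], [3,4,5], [3,5,12], [4,10,12], [5,10,12]

giving chain groups C_0 ≅ Z^13, C_1 ≅ Z^21, C_2 ≅ Z^6.

The boundary map ∂_1: C_1 → C_0 sends each edge [p,q] (with p < q) to q − p.
This gives a 13×21 integer matrix of rank 11; reducing to Smith normal form yields diagonal entries (1,1,1,1,1,1,1,1,1,1,1).

∂_2: C_2 → C_1 sends each 2-simplex [p,q,r] to [q,r] − [p,r] + [p,q]. For instance
  ∂[5,10,12] = [10,12] − [5,12] + [5,10],
  ∂[2,4,10] = [4,10] − [2,10] + [2,4].
This gives a 21×6 integer matrix of rank 6; reducing to Smith normal form yields diagonal entries (1,1,1,1,1,1).

From H_k ≅ ker(∂_k) / im(∂_{k+1}) we obtain:

  H_0: rank C_0 − rank ∂_1 = 13 − 11 = 2, and the invariant factors of ∂_1 are all 1, so H_0 ≅ Z^2.
  H_1: rank ker ∂_1 − rank ∂_2 = (21 − 11) − 6 = 4, and the invariant factors of ∂_2 are all 1, so H_1 ≅ Z^4.
  H_2: rank ker ∂_2 − rank ∂_3 = (6 − 6) − 0 = 0, and there is no ∂_3, so H_2 ≅ 0.

As a check, the Euler characteristic is 13 − 21 + 6 = -2, which agrees with 2 − 4 + 0 = -2.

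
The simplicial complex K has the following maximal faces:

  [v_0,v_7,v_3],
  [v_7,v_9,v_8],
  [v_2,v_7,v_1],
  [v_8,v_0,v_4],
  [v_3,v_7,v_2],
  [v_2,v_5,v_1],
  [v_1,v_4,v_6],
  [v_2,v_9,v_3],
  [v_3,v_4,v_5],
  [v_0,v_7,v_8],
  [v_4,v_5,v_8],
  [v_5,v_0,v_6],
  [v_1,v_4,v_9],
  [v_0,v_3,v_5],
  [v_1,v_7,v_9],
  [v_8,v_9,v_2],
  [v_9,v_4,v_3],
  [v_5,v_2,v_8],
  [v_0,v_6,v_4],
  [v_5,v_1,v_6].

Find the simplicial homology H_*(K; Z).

Fix the vertex order v_0 < v_1 < v_2 < v_3 < v_4 < v_5 < v_6 < v_7 < v_8 < v_9 and write every simplex with vertices in increasing order. Then dim K = 2 and the simplices of K are:

  0-simplices (10): [v_0], [v_1], [v_2], [v_3], [v_4], [v_5], [v_6], [v_7], [v_8], [v_9]
  1-simplices (30): (30 of them)
  2-simplices (20): (20 of them)

Hence C_0 ≅ Z^10, C_1 ≅ Z^30, C_2 ≅ Z^20.

Boundary ∂_1: C_1 → C_0 sends each edge [p,q] (with p < q) to q − p. For instance
  ∂[v_2,v_3] = [v_3] − [v_2].
As a 10×30 matrix over Z this has rank 9, with invariant factors (1,1,1,1,1,1,1,1,1).

Boundary ∂_2: C_2 → C_1 maps a triangle to the signed sum of its edges. For instance
  ∂[v_0,v_4,v_6] = [v_4,v_6] − [v_0,v_6] + [v_0,v_4],
  ∂[v_1,v_4,v_9] = [v_4,v_9] − [v_1,v_9] + [v_1,v_4].
The resulting 30×20 matrix has rank 20, and its Smith normal form has invariant factors (1,1,1,1,1,1,1,1,1,1,1,1,1,1,1,1,1,1,1,2).

Now H_k = ker ∂_k / im ∂_{k+1}, so:

  H_0: rank C_0 − rank ∂_1 = 10 − 9 = 1, and the invariant factors of ∂_1 are all 1, so H_0 ≅ Z.
  H_1: rank ker ∂_1 − rank ∂_2 = (30 − 9) − 20 = 1, and ∂_2 has invariant factor 2 > 1, so H_1 ≅ Z ⊕ Z/2.
  H_2: rank ker ∂_2 − rank ∂_3 = (20 − 20) − 0 = 0, and there is no ∂_3, so H_2 ≅ 0.

H_0 ≅ Z,  H_1 ≅ Z ⊕ Z/2,  H_2 = 0.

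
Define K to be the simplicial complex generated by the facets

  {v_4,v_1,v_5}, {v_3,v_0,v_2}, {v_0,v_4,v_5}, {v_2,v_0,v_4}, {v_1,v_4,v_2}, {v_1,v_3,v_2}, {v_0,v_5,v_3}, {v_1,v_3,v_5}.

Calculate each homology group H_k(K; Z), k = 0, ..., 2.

H_0 ≅ Z,  H_1 = 0,  H_2 ≅ Z.

Fix the vertex order v_0 < v_1 < v_2 < v_3 < v_4 < v_5 and write every simplex with vertices in increasing order. Then dim K = 2 and the simplices of K are:

  0-simplices (6): [v_0], [v_1], [v_2], [v_3], [v_4], [v_5]
  1-simplices (12): [v_0,v_2], [v_0,v_3], [v_0,v_4], [v_0,v_5], [v_1,v_2], [v_1,v_3], [v_1,v_4], [v_1,v_5], [v_2,v_3], [v_2,v_4], [v_3,v_5], [v_4,v_5]
  2-simplices (8): [v_0,v_2,v_3], [v_0,v_2,v_4], [v_0,v_3,v_5], [v_0,v_4,v_5], [v_1,v_2,v_3], [v_1,v_2,v_4], [v_1,v_3,v_5], [v_1,v_4,v_5]

so the chain groups are C_0 ≅ Z^6, C_1 ≅ Z^12, C_2 ≅ Z^8.

∂_1: C_1 → C_0 is given by ∂[p,q] = [q] − [p].
The 6×12 boundary matrix has rank 5 and Smith normal form diag(1,1,1,1,1).

Boundary ∂_2: C_2 → C_1 maps a triangle to the signed sum of its edges. For instance
  ∂[v_1,v_2,v_4] = [v_2,v_4] − [v_1,v_4] + [v_1,v_2],
  ∂[v_0,v_2,v_3] = [v_2,v_3] − [v_0,v_3] + [v_0,v_2].
As a 12×8 matrix over Z this has rank 7, with invariant factors (1,1,1,1,1,1,1).

Now H_k = ker ∂_k / im ∂_{k+1}, so:

  H_0: rank C_0 − rank ∂_1 = 6 − 5 = 1, and the invariant factors of ∂_1 are all 1, so H_0 ≅ Z.
  H_1: rank ker ∂_1 − rank ∂_2 = (12 − 5) − 7 = 0, and the invariant factors of ∂_2 are all 1, so H_1 ≅ 0.
  H_2: rank ker ∂_2 − rank ∂_3 = (8 − 7) − 0 = 1, and there is no ∂_3, so H_2 ≅ Z.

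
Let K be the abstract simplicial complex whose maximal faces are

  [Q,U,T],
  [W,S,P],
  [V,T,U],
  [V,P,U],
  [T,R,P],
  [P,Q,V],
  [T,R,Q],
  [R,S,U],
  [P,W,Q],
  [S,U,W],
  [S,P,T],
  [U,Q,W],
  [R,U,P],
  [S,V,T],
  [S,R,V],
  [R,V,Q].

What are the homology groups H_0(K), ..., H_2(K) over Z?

H_0 ≅ Z,  H_1 ≅ Z^2,  H_2 ≅ Z.

Order the vertices as P < Q < R < S < T < U < V < W. Listing each simplex with vertices in this order, K has dimension 2 with simplices:

  0-simplices (8): P, Q, R, S, T, U, V, W
  1-simplices (24): PQ, PR, PS, PT, PU, PV, PW, QR, QT, QU, QV, QW, RS, RT, RU, RV, ST, SU, SV, SW, TU, TV, UV, UW
  2-simplices (16): PQV, PQW, PRT, PRU, PST, PSW, PUV, QRT, QRV, QTU, QUW, RSU, RSV, STV, SUW, TUV

Hence C_0 ≅ Z^8, C_1 ≅ Z^24, C_2 ≅ Z^16.

∂_1: C_1 → C_0 maps an edge to its endpoints' difference, ∂[p,q] = q − p.
This gives a 8×24 integer matrix of rank 7; reducing to Smith normal form yields diagonal entries (1,1,1,1,1,1,1).

The boundary map ∂_2: C_2 → C_1 maps a triangle to the signed sum of its edges. For instance
  ∂PRU = RU − PU + PR,
  ∂RSU = SU − RU + RS.
The resulting 24×16 matrix has rank 15, and its Smith normal form has invariant factors (1,1,1,1,1,1,1,1,1,1,1,1,1,1,1).

Reading off H_k = ker ∂_k / im ∂_{k+1}:

  H_0: rank C_0 − rank ∂_1 = 8 − 7 = 1, and the invariant factors of ∂_1 are all 1, so H_0 ≅ Z.
  H_1: rank ker ∂_1 − rank ∂_2 = (24 − 7) − 15 = 2, and the invariant factors of ∂_2 are all 1, so H_1 ≅ Z^2.
  H_2: rank ker ∂_2 − rank ∂_3 = (16 − 15) − 0 = 1, and there is no ∂_3, so H_2 ≅ Z.

As a check, the Euler characteristic is 8 − 24 + 16 = 0, which agrees with 1 − 2 + 1 = 0.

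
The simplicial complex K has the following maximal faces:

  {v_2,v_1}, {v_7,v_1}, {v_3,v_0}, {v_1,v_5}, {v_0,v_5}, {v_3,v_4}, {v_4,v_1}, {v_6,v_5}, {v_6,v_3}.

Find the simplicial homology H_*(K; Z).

H_0 ≅ Z,  H_1 ≅ Z^2.

Order the vertices as v_0 < v_1 < v_2 < v_3 < v_4 < v_5 < v_6 < v_7. Listing each simplex with vertices in this order, K has dimension 1 with simplices:

  0-simplices (8): [v_0], [v_1], [v_2], [v_3], [v_4], [v_5], [v_6], [v_7]
  1-simplices (9): [v_0,v_3], [v_0,v_5], [v_1,v_2], [v_1,v_4], [v_1,v_5], [v_1,v_7], [v_3,v_4], [v_3,v_6], [v_5,v_6]

so the chain groups are C_0 ≅ Z^8, C_1 ≅ Z^9.

∂_1: C_1 → C_0 sends each edge [p,q] (with p < q) to q − p. For instance
  ∂[v_3,v_6] = [v_6] − [v_3].
As a 8×9 matrix over Z this has rank 7, with invariant factors (1,1,1,1,1,1,1).

From H_k ≅ ker(∂_k) / im(∂_{k+1}) we obtain:

  H_0: rank C_0 − rank ∂_1 = 8 − 7 = 1, and the invariant factors of ∂_1 are all 1, so H_0 = Z.
  H_1: rank ker ∂_1 − rank ∂_2 = (9 − 7) − 0 = 2, and there is no ∂_2, so H_1 = Z^2.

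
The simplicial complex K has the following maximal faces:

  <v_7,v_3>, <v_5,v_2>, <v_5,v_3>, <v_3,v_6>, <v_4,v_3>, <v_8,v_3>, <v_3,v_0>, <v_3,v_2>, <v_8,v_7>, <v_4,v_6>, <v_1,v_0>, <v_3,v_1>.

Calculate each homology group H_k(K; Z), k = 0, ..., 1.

K has 9 vertices, 12 edges.
rank ∂_0 = 0, rank ∂_1 = 8 ⇒ b_0 = 9 − 0 − 8 = 1; all invariant factors of ∂_1 are 1 so no torsion. So H_0 ≅ Z.
rank ∂_1 = 8, rank ∂_2 = 0 ⇒ b_1 = 12 − 8 − 0 = 4. So H_1 ≅ Z^4.

H_0 ≅ Z,  H_1 ≅ Z^4.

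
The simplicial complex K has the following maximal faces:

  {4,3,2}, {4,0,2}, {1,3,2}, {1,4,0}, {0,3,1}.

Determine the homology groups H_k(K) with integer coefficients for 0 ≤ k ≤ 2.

Fix the vertex order 0 < 1 < 2 < 3 < 4 and write every simplex with vertices in increasing order. Then dim K = 2 and the simplices of K are:

  0-simplices (5): [0], [1], [2], [3], [4]
  1-simplices (10): [0,1], [0,2], [0,3], [0,4], [1,2], [1,3], [1,4], [2,3], [2,4], [3,4]
  2-simplices (5): [0,1,3], [0,1,4], [0,2,4], [1,2,3], [2,3,4]

giving chain groups C_0 ≅ Z^5, C_1 ≅ Z^10, C_2 ≅ Z^5.

Boundary ∂_1: C_1 → C_0 sends each edge [p,q] (with p < q) to q − p.
The 5×10 boundary matrix has rank 4 and Smith normal form diag(1,1,1,1).

The boundary map ∂_2: C_2 → C_1 sends each 2-simplex [p,q,r] to [q,r] − [p,r] + [p,q]. For instance
  ∂[2,3,4] = [3,4] − [2,4] + [2,3],
  ∂[1,2,3] = [2,3] − [1,3] + [1,2].
As a 10×5 matrix over Z this has rank 5, with invariant factors (1,1,1,1,1).

Reading off H_k = ker ∂_k / im ∂_{k+1}:

  H_0: rank C_0 − rank ∂_1 = 5 − 4 = 1, and the invariant factors of ∂_1 are all 1, so H_0 ≅ Z.
  H_1: rank ker ∂_1 − rank ∂_2 = (10 − 4) − 5 = 1, and the invariant factors of ∂_2 are all 1, so H_1 ≅ Z.
  H_2: rank ker ∂_2 − rank ∂_3 = (5 − 5) − 0 = 0, and there is no ∂_3, so H_2 ≅ 0.

(K is a triangulation of the Möbius band.)

H_0 = Z,  H_1 = Z,  H_2 = 0.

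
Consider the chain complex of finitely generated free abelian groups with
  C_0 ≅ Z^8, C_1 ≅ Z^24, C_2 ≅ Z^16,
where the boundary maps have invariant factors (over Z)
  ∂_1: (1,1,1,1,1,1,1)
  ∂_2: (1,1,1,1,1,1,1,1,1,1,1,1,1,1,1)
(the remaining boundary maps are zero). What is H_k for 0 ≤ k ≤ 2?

H_0 ≅ Z,  H_1 ≅ Z^2,  H_2 ≅ Z.

H_0: b_0 = 8 − 0 − 7 = 1; torsion from ∂_1 factors > 1: none. So H_0 ≅ Z.
H_1: b_1 = 24 − 7 − 15 = 2; torsion from ∂_2 factors > 1: none. So H_1 ≅ Z^2.
H_2: b_2 = 16 − 15 − 0 = 1; torsion from ∂_3 factors > 1: none. So H_2 ≅ Z.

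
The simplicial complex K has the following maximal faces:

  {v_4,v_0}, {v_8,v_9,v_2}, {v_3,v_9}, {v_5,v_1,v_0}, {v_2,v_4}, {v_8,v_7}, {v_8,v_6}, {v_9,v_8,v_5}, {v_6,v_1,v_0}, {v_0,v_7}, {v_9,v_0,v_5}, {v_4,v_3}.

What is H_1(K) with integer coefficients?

H_1 ≅ Z^4.

Take the total order v_0 < v_1 < v_2 < v_3 < v_4 < v_5 < v_6 < v_7 < v_8 < v_9 on the vertex set. Then K (dimension 2) consists of the simplices:

  0-simplices (10): [v_0], [v_1], [v_2], [v_3], [v_4], [v_5], [v_6], [v_7], [v_8], [v_9]
  1-simplices (18): (18 of them)
  2-simplices (5): [v_0,v_1,v_5], [v_0,v_1,v_6], [v_0,v_5,v_9], [v_2,v_8,v_9], [v_5,v_8,v_9]

so the chain groups are C_0 ≅ Z^10, C_1 ≅ Z^18, C_2 ≅ Z^5.

Boundary ∂_1: C_1 → C_0 is given by ∂[p,q] = [q] − [p]. For instance
  ∂[v_2,v_4] = [v_4] − [v_2].
The 10×18 boundary matrix has rank 9 and Smith normal form diag(1,1,1,1,1,1,1,1,1).

The boundary map ∂_2: C_2 → C_1 maps a triangle to the signed sum of its edges. For instance
  ∂[v_0,v_1,v_5] = [v_1,v_5] − [v_0,v_5] + [v_0,v_1],
  ∂[v_0,v_1,v_6] = [v_1,v_6] − [v_0,v_6] + [v_0,v_1].
The resulting 18×5 matrix has rank 5, and its Smith normal form has invariant factors (1,1,1,1,1).

From H_k ≅ ker(∂_k) / im(∂_{k+1}) we obtain:

  H_1: rank ker ∂_1 − rank ∂_2 = (18 − 9) − 5 = 4, and the invariant factors of ∂_2 are all 1, so H_1 ≅ Z^4.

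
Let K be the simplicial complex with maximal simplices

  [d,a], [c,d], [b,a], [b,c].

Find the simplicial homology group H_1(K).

H_1 = Z.

K has 4 vertices, 4 edges.
rank ∂_1 = 3, rank ∂_2 = 0 ⇒ b_1 = 4 − 3 − 0 = 1. So H_1 ≅ Z.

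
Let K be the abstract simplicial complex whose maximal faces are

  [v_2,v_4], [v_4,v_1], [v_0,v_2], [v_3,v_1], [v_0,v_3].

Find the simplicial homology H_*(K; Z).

We work with the vertex ordering v_0 < v_1 < v_2 < v_3 < v_4. The simplices of K, each written with vertices in increasing order, are:

  0-simplices (5): [v_0], [v_1], [v_2], [v_3], [v_4]
  1-simplices (5): [v_0,v_2], [v_0,v_3], [v_1,v_3], [v_1,v_4], [v_2,v_4]

Hence C_0 ≅ Z^5, C_1 ≅ Z^5.

Boundary ∂_1: C_1 → C_0 maps an edge to its endpoints' difference, ∂[p,q] = q − p.
The 5×5 boundary matrix has rank 4 and Smith normal form diag(1,1,1,1).

Computing H_k = (kernel of ∂_k) / (image of ∂_{k+1}):

  H_0: rank C_0 − rank ∂_1 = 5 − 4 = 1, and the invariant factors of ∂_1 are all 1, so H_0 ≅ Z.
  H_1: rank ker ∂_1 − rank ∂_2 = (5 − 4) − 0 = 1, and there is no ∂_2, so H_1 ≅ Z.

As a check, the Euler characteristic is 5 − 5 = 0, which agrees with 1 − 1 = 0.

H_0 = Z,  H_1 = Z.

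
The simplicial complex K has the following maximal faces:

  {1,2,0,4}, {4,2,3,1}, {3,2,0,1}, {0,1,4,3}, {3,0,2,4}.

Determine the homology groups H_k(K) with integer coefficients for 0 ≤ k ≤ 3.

Fix the vertex order 0 < 1 < 2 < 3 < 4 and write every simplex with vertices in increasing order. Then dim K = 3 and the simplices of K are:

  0-simplices (5): [0], [1], [2], [3], [4]
  1-simplices (10): [0,1], [0,2], [0,3], [0,4], [1,2], [1,3], [1,4], [2,3], [2,4], [3,4]
  2-simplices (10): [0,1,2], [0,1,3], [0,1,4], [0,2,3], [0,2,4], [0,3,4], [1,2,3], [1,2,4], [1,3,4], [2,3,4]
  3-simplices (5): [0,1,2,3], [0,1,2,4], [0,1,3,4], [0,2,3,4], [1,2,3,4]

so the chain groups are C_0 ≅ Z^5, C_1 ≅ Z^10, C_2 ≅ Z^10, C_3 ≅ Z^5.

The boundary map ∂_1: C_1 → C_0 maps an edge to its endpoints' difference, ∂[p,q] = q − p.
The resulting 5×10 matrix has rank 4, and its Smith normal form has invariant factors (1,1,1,1).

∂_2: C_2 → C_1 acts by ∂[p,q,r] = [q,r] − [p,r] + [p,q]. For instance
  ∂[0,1,4] = [1,4] − [0,4] + [0,1],
  ∂[1,2,4] = [2,4] − [1,4] + [1,2].
The 10×10 boundary matrix has rank 6 and Smith normal form diag(1,1,1,1,1,1).

∂_3: C_3 → C_2 sends each 3-simplex σ to the alternating sum Σ_i (−1)^i (σ with its i-th vertex removed). For instance
  ∂[0,2,3,4] = [2,3,4] − [0,3,4] + [0,2,4] − [0,2,3],
  ∂[0,1,3,4] = [1,3,4] − [0,3,4] + [0,1,4] − [0,1,3].
As a 10×5 matrix over Z this has rank 4, with invariant factors (1,1,1,1).

Reading off H_k = ker ∂_k / im ∂_{k+1}:

  H_0: rank C_0 − rank ∂_1 = 5 − 4 = 1, and the invariant factors of ∂_1 are all 1, so H_0 ≅ Z.
  H_1: rank ker ∂_1 − rank ∂_2 = (10 − 4) − 6 = 0, and the invariant factors of ∂_2 are all 1, so H_1 ≅ 0.
  H_2: rank ker ∂_2 − rank ∂_3 = (10 − 6) − 4 = 0, and the invariant factors of ∂_3 are all 1, so H_2 ≅ 0.
  H_3: rank ker ∂_3 − rank ∂_4 = (5 − 4) − 0 = 1, and there is no ∂_4, so H_3 ≅ Z.

As a check, the Euler characteristic is 5 − 10 + 10 − 5 = 0, which agrees with 1 − 0 + 0 − 1 = 0.

H_0 ≅ Z,  H_1 = 0,  H_2 = 0,  H_3 ≅ Z.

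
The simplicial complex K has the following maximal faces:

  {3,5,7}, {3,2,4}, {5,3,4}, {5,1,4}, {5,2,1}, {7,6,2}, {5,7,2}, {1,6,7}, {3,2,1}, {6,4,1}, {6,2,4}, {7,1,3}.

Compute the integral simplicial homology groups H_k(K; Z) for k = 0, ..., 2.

H_0 = Z,  H_1 = Z/2,  H_2 = 0.

K has 7 vertices, 18 edges, 12 triangles.
rank ∂_0 = 0, rank ∂_1 = 6 ⇒ b_0 = 7 − 0 − 6 = 1; all invariant factors of ∂_1 are 1 so no torsion. So H_0 = Z.
rank ∂_1 = 6, rank ∂_2 = 12 ⇒ b_1 = 18 − 6 − 12 = 0; ∂_2 has invariant factor(s) [2] giving torsion. So H_1 = Z/2.
rank ∂_2 = 12, rank ∂_3 = 0 ⇒ b_2 = 12 − 12 − 0 = 0. So H_2 = 0.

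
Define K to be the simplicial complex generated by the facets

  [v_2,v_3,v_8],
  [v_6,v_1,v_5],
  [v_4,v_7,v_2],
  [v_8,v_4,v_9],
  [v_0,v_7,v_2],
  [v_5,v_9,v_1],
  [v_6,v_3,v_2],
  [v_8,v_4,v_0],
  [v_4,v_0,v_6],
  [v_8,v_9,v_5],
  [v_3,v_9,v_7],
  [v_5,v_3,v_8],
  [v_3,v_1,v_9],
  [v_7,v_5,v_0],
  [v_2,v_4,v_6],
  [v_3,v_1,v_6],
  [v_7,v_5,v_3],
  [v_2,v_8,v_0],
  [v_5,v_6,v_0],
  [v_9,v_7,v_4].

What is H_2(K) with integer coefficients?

K has 10 vertices, 30 edges, 20 triangles.
rank ∂_2 = 20, rank ∂_3 = 0 ⇒ b_2 = 20 − 20 − 0 = 0. So H_2 ≅ 0.

H_2 = 0.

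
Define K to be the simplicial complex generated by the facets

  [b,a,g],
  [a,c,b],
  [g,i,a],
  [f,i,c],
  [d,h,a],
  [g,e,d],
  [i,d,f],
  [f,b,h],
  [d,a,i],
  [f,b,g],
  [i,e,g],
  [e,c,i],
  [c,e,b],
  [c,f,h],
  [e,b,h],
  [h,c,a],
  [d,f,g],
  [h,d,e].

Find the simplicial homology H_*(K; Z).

Order the vertices as a < b < c < d < e < f < g < h < i. Listing each simplex with vertices in this order, K has dimension 2 with simplices:

  0-simplices (9): a, b, c, d, e, f, g, h, i
  1-simplices (27): ab, ac, ad, ag, ah, ai, bc, be, bf, bg, bh, ce, cf, ch, ci, de, df, dg, dh, di, eg, eh, ei, fg, fh, fi, gi
  2-simplices (18): abc, abg, ach, adh, adi, agi, bce, beh, bfg, bfh, cei, cfh, cfi, deg, deh, dfg, dfi, egi

so the chain groups are C_0 ≅ Z^9, C_1 ≅ Z^27, C_2 ≅ Z^18.

Boundary ∂_1: C_1 → C_0 maps an edge to its endpoints' difference, ∂[p,q] = q − p. For instance
  ∂ag = g − a.
The 9×27 boundary matrix has rank 8 and Smith normal form diag(1,1,1,1,1,1,1,1).

The boundary map ∂_2: C_2 → C_1 sends each 2-simplex [p,q,r] to [q,r] − [p,r] + [p,q]. For instance
  ∂deh = eh − dh + de,
  ∂cfh = fh − ch + cf.
This gives a 27×18 integer matrix of rank 18; reducing to Smith normal form yields diagonal entries (1,1,1,1,1,1,1,1,1,1,1,1,1,1,1,1,1,2).

Computing H_k = (kernel of ∂_k) / (image of ∂_{k+1}):

  H_0: rank C_0 − rank ∂_1 = 9 − 8 = 1, and the invariant factors of ∂_1 are all 1, so H_0 ≅ Z.
  H_1: rank ker ∂_1 − rank ∂_2 = (27 − 8) − 18 = 1, and ∂_2 has invariant factor 2 > 1, so H_1 ≅ Z ⊕ Z/2.
  H_2: rank ker ∂_2 − rank ∂_3 = (18 − 18) − 0 = 0, and there is no ∂_3, so H_2 ≅ 0.

As a check, the Euler characteristic is 9 − 27 + 18 = 0, which agrees with 1 − 1 + 0 = 0.

H_0 ≅ Z,  H_1 ≅ Z ⊕ Z/2,  H_2 = 0.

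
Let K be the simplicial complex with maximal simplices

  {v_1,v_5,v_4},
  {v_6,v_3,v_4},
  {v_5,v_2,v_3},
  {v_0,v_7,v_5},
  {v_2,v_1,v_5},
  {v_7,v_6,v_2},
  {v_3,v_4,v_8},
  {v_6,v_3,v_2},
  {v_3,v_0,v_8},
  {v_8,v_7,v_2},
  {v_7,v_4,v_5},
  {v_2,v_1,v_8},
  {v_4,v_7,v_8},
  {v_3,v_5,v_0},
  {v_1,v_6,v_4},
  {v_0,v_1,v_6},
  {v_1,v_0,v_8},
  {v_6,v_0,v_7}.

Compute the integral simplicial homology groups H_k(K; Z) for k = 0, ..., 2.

H_0 = Z,  H_1 = Z^2,  H_2 = Z.

Fix the vertex order v_0 < v_1 < v_2 < v_3 < v_4 < v_5 < v_6 < v_7 < v_8 and write every simplex with vertices in increasing order. Then dim K = 2 and the simplices of K are:

  0-simplices (9): [v_0], [v_1], [v_2], [v_3], [v_4], [v_5], [v_6], [v_7], [v_8]
  1-simplices (27): (27 of them)
  2-simplices (18): (18 of them)

so the chain groups are C_0 ≅ Z^9, C_1 ≅ Z^27, C_2 ≅ Z^18.

Boundary ∂_1: C_1 → C_0 is given by ∂[p,q] = [q] − [p].
The 9×27 boundary matrix has rank 8 and Smith normal form diag(1,1,1,1,1,1,1,1).

Boundary ∂_2: C_2 → C_1 acts by ∂[p,q,r] = [q,r] − [p,r] + [p,q]. For instance
  ∂[v_0,v_3,v_5] = [v_3,v_5] − [v_0,v_5] + [v_0,v_3],
  ∂[v_0,v_3,v_8] = [v_3,v_8] − [v_0,v_8] + [v_0,v_3].
The 27×18 boundary matrix has rank 17 and Smith normal form diag(1,1,1,1,1,1,1,1,1,1,1,1,1,1,1,1,1).

Now H_k = ker ∂_k / im ∂_{k+1}, so:

  H_0: rank C_0 − rank ∂_1 = 9 − 8 = 1, and the invariant factors of ∂_1 are all 1, so H_0 = Z.
  H_1: rank ker ∂_1 − rank ∂_2 = (27 − 8) − 17 = 2, and the invariant factors of ∂_2 are all 1, so H_1 = Z^2.
  H_2: rank ker ∂_2 − rank ∂_3 = (18 − 17) − 0 = 1, and there is no ∂_3, so H_2 = Z.

As a check, the Euler characteristic is 9 − 27 + 18 = 0, which agrees with 1 − 2 + 1 = 0.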